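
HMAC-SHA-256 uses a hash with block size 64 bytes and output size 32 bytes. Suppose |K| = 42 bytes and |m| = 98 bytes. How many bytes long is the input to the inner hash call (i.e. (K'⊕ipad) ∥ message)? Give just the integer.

Key is 42 ≤ 64 bytes, zero-padded: |K'| = 64.
Inner input = (K'⊕ipad) ∥ m → 64 + 98 = 162 bytes.

162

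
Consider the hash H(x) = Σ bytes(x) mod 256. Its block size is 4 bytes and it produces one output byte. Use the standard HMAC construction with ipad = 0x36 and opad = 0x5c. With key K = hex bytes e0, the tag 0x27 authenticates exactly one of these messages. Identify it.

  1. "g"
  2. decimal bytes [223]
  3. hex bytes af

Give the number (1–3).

2

Key hex bytes e0 is 1 byte ≤ B = 4; zero-pad to 4 bytes: K' = e0 00 00 00.
K' ⊕ ipad = d6 36 36 36; K' ⊕ opad = bc 5c 5c 5c.
m1: inner = H(d6 36 36 36 67) = df; tag = H(bc 5c 5c 5c df) = af
m2: inner = H(d6 36 36 36 df) = 57; tag = H(bc 5c 5c 5c 57) = 27 ← matches
m3: inner = H(d6 36 36 36 af) = 27; tag = H(bc 5c 5c 5c 27) = f7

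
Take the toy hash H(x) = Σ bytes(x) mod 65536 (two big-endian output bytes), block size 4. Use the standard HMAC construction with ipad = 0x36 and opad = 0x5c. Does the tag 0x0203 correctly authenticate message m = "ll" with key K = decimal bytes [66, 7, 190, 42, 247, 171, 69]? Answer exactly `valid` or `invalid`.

Key decimal bytes [66, 7, 190, 42, 247, 171, 69] = 42 07 be 2a f7 ab 45 is 7 bytes > B = 4, so hash it first: H(key) = 03 18, then zero-pad to 4 bytes: K' = 03 18 00 00.
K' ⊕ ipad = 35 2e 36 36; K' ⊕ opad = 5f 44 5c 5c.
Inner hash: sum = 53+46+54+54+108+108 = 423 → 01 a7.
Outer hash (recomputed tag): sum = 95+68+92+92+1+167 = 515 → 02 03.
Recomputed tag = 0203; claimed = 0203 → match.

valid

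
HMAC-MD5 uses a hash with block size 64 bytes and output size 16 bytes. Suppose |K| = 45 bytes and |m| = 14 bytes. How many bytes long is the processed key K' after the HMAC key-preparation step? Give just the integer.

64

Key is 45 ≤ 64 bytes, zero-padded: |K'| = 64.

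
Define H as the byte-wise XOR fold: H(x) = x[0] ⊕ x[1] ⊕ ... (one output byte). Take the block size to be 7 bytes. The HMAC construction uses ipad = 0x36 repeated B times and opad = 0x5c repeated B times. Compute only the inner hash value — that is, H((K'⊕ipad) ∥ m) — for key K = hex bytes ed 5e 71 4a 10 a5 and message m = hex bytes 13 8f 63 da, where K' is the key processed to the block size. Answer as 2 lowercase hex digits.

Key hex bytes ed 5e 71 4a 10 a5 is 6 bytes ≤ B = 7; zero-pad to 7 bytes: K' = ed 5e 71 4a 10 a5 00.
K' ⊕ ipad = db 68 47 7c 26 93 36.
Inner input = db 68 47 7c 26 93 36 ∥ 13 8f 63 da.
Inner hash: XOR db⊕68⊕47⊕7c⊕26⊕93⊕36⊕13⊕8f⊕63⊕da = 2e.

2e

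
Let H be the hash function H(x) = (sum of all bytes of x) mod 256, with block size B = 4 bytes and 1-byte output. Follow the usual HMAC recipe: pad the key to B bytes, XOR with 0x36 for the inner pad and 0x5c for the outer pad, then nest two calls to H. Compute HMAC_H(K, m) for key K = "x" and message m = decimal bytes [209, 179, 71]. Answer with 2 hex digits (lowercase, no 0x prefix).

Key "x" = 78 is 1 byte ≤ B = 4; zero-pad to 4 bytes: K' = 78 00 00 00.
K' ⊕ ipad = 4e 36 36 36.  K' ⊕ opad = 24 5c 5c 5c.
Inner input = (K'⊕ipad) ∥ m = 4e 36 36 36 ∥ d1 b3 47.
Inner hash: sum = 78+54+54+54+209+179+71 = 699; mod 256 = 187 → bb.
Outer input = (K'⊕opad) ∥ inner = 24 5c 5c 5c ∥ bb.
Outer hash (tag): sum = 36+92+92+92+187 = 499; mod 256 = 243 → f3.

f3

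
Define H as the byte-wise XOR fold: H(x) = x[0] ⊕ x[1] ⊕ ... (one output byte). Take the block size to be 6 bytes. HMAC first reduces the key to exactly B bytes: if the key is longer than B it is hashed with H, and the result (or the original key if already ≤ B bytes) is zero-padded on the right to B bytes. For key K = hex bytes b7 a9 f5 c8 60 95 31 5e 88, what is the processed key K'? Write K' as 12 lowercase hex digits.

310000000000

|K| = 9 > B = 6, so first hash the key.
H(K): XOR b7⊕a9⊕f5⊕c8⊕60⊕95⊕31⊕5e⊕88 = 31.
Zero-pad H(K) = 31 to 6 bytes: K' = 31 00 00 00 00 00.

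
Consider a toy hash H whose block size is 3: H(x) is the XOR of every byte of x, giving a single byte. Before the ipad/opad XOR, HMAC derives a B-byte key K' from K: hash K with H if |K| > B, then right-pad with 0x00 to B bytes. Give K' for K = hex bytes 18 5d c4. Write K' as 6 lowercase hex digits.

Key hex bytes 18 5d c4 is exactly B = 3 bytes: K' = 18 5d c4.

185dc4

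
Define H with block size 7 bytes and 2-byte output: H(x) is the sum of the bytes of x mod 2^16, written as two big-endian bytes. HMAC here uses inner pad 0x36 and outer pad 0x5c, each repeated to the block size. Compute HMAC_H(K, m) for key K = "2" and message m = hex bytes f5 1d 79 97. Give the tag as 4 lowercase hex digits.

0303

Key "2" = 32 is 1 byte ≤ B = 7; zero-pad to 7 bytes: K' = 32 00 00 00 00 00 00.
K' ⊕ ipad = 04 36 36 36 36 36 36.  K' ⊕ opad = 6e 5c 5c 5c 5c 5c 5c.
Inner input = (K'⊕ipad) ∥ m = 04 36 36 36 36 36 36 ∥ f5 1d 79 97.
Inner hash: sum = 4+54+54+54+54+54+54+245+29+121+151 = 874 → 03 6a.
Outer input = (K'⊕opad) ∥ inner = 6e 5c 5c 5c 5c 5c 5c ∥ 03 6a.
Outer hash (tag): sum = 110+92+92+92+92+92+92+3+106 = 771 → 03 03.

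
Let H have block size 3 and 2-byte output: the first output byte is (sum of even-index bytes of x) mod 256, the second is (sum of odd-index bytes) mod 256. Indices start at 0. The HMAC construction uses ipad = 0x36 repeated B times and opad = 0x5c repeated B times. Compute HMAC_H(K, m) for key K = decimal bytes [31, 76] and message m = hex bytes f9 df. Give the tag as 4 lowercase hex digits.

Key decimal bytes [31, 76] = 1f 4c is 2 bytes ≤ B = 3; zero-pad to 3 bytes: K' = 1f 4c 00.
K' ⊕ ipad = 29 7a 36.  K' ⊕ opad = 43 10 5c.
Inner input = (K'⊕ipad) ∥ m = 29 7a 36 ∥ f9 df.
Inner hash: even-index sum = 318 mod 256 = 62; odd-index sum = 371 mod 256 = 115 → 3e 73.
Outer input = (K'⊕opad) ∥ inner = 43 10 5c ∥ 3e 73.
Outer hash (tag): even-index sum = 274 mod 256 = 18; odd-index sum = 78 mod 256 = 78 → 12 4e.

124e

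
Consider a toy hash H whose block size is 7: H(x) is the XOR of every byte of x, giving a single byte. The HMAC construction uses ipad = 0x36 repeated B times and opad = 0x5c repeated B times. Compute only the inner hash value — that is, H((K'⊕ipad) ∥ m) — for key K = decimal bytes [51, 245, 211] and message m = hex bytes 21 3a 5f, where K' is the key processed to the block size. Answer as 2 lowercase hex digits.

Key decimal bytes [51, 245, 211] = 33 f5 d3 is 3 bytes ≤ B = 7; zero-pad to 7 bytes: K' = 33 f5 d3 00 00 00 00.
K' ⊕ ipad = 05 c3 e5 36 36 36 36.
Inner input = 05 c3 e5 36 36 36 36 ∥ 21 3a 5f.
Inner hash: XOR 05⊕c3⊕e5⊕36⊕36⊕36⊕36⊕21⊕3a⊕5f = 67.

67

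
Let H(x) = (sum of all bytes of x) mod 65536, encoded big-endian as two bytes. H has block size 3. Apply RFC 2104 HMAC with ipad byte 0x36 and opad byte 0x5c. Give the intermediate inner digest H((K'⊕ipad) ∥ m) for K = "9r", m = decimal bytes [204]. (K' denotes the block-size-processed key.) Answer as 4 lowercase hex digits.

0155

Key "9r" = 39 72 is 2 bytes ≤ B = 3; zero-pad to 3 bytes: K' = 39 72 00.
K' ⊕ ipad = 0f 44 36.
Inner input = 0f 44 36 ∥ cc.
Inner hash: sum = 15+68+54+204 = 341 → 01 55.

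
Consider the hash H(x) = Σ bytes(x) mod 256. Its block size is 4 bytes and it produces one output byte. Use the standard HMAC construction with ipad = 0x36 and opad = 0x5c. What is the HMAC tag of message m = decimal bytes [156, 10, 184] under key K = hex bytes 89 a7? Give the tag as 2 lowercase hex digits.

a2

Key hex bytes 89 a7 is 2 bytes ≤ B = 4; zero-pad to 4 bytes: K' = 89 a7 00 00.
K' ⊕ ipad = bf 91 36 36.  K' ⊕ opad = d5 fb 5c 5c.
Inner input = (K'⊕ipad) ∥ m = bf 91 36 36 ∥ 9c 0a b8.
Inner hash: sum = 191+145+54+54+156+10+184 = 794; mod 256 = 26 → 1a.
Outer input = (K'⊕opad) ∥ inner = d5 fb 5c 5c ∥ 1a.
Outer hash (tag): sum = 213+251+92+92+26 = 674; mod 256 = 162 → a2.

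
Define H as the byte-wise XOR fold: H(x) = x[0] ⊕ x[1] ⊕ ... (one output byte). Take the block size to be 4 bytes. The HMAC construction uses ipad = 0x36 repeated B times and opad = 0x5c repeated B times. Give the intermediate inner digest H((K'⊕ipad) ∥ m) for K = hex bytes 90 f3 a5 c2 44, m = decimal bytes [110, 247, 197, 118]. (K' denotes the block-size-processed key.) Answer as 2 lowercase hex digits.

Key hex bytes 90 f3 a5 c2 44 is 5 bytes > B = 4, so hash it first: H(key) = 40, then zero-pad to 4 bytes: K' = 40 00 00 00.
K' ⊕ ipad = 76 36 36 36.
Inner input = 76 36 36 36 ∥ 6e f7 c5 76.
Inner hash: XOR 76⊕36⊕36⊕36⊕6e⊕f7⊕c5⊕76 = 6a.

6a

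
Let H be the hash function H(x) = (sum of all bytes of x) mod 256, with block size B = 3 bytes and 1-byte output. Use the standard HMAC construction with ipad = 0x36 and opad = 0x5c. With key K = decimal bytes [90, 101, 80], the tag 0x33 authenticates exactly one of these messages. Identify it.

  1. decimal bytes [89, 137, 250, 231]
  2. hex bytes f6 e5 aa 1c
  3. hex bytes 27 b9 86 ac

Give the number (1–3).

1

Key decimal bytes [90, 101, 80] = 5a 65 50 is exactly B = 3 bytes: K' = 5a 65 50.
K' ⊕ ipad = 6c 53 66; K' ⊕ opad = 06 39 0c.
m1: inner = H(6c 53 66 59 89 fa e7) = e8; tag = H(06 39 0c e8) = 33 ← matches
m2: inner = H(6c 53 66 f6 e5 aa 1c) = c6; tag = H(06 39 0c c6) = 11
m3: inner = H(6c 53 66 27 b9 86 ac) = 37; tag = H(06 39 0c 37) = 82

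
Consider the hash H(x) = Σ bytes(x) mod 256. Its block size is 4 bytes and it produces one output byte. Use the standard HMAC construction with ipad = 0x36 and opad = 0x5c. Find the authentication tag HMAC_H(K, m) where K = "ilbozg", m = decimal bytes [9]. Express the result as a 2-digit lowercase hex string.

Key "ilbozg" = 69 6c 62 6f 7a 67 is 6 bytes > B = 4, so hash it first: H(key) = 87, then zero-pad to 4 bytes: K' = 87 00 00 00.
K' ⊕ ipad = b1 36 36 36.  K' ⊕ opad = db 5c 5c 5c.
Inner input = (K'⊕ipad) ∥ m = b1 36 36 36 ∥ 09.
Inner hash: sum = 177+54+54+54+9 = 348; mod 256 = 92 → 5c.
Outer input = (K'⊕opad) ∥ inner = db 5c 5c 5c ∥ 5c.
Outer hash (tag): sum = 219+92+92+92+92 = 587; mod 256 = 75 → 4b.

4b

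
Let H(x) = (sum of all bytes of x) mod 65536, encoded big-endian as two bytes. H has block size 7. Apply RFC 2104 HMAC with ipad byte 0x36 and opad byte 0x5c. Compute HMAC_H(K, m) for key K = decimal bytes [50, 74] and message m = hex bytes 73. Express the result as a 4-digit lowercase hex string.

0253

Key decimal bytes [50, 74] = 32 4a is 2 bytes ≤ B = 7; zero-pad to 7 bytes: K' = 32 4a 00 00 00 00 00.
K' ⊕ ipad = 04 7c 36 36 36 36 36.  K' ⊕ opad = 6e 16 5c 5c 5c 5c 5c.
Inner input = (K'⊕ipad) ∥ m = 04 7c 36 36 36 36 36 ∥ 73.
Inner hash: sum = 4+124+54+54+54+54+54+115 = 513 → 02 01.
Outer input = (K'⊕opad) ∥ inner = 6e 16 5c 5c 5c 5c 5c ∥ 02 01.
Outer hash (tag): sum = 110+22+92+92+92+92+92+2+1 = 595 → 02 53.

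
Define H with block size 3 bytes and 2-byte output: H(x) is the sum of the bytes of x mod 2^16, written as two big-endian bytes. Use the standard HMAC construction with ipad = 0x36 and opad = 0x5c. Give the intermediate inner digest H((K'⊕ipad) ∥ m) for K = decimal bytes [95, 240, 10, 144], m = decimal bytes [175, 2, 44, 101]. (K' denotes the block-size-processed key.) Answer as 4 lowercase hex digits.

Key decimal bytes [95, 240, 10, 144] = 5f f0 0a 90 is 4 bytes > B = 3, so hash it first: H(key) = 01 e9, then zero-pad to 3 bytes: K' = 01 e9 00.
K' ⊕ ipad = 37 df 36.
Inner input = 37 df 36 ∥ af 02 2c 65.
Inner hash: sum = 55+223+54+175+2+44+101 = 654 → 02 8e.

028e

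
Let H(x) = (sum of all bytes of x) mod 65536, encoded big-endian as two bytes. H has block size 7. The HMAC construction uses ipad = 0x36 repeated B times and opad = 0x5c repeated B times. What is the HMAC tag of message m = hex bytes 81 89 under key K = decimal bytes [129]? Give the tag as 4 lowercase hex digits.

Key decimal bytes [129] = 81 is 1 byte ≤ B = 7; zero-pad to 7 bytes: K' = 81 00 00 00 00 00 00.
K' ⊕ ipad = b7 36 36 36 36 36 36.  K' ⊕ opad = dd 5c 5c 5c 5c 5c 5c.
Inner input = (K'⊕ipad) ∥ m = b7 36 36 36 36 36 36 ∥ 81 89.
Inner hash: sum = 183+54+54+54+54+54+54+129+137 = 773 → 03 05.
Outer input = (K'⊕opad) ∥ inner = dd 5c 5c 5c 5c 5c 5c ∥ 03 05.
Outer hash (tag): sum = 221+92+92+92+92+92+92+3+5 = 781 → 03 0d.

030d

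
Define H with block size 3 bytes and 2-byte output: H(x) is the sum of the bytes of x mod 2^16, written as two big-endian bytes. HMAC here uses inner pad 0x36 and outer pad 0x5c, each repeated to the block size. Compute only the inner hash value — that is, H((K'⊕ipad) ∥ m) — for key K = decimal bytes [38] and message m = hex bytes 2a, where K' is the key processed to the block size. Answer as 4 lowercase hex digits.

Key decimal bytes [38] = 26 is 1 byte ≤ B = 3; zero-pad to 3 bytes: K' = 26 00 00.
K' ⊕ ipad = 10 36 36.
Inner input = 10 36 36 ∥ 2a.
Inner hash: sum = 16+54+54+42 = 166 → 00 a6.

00a6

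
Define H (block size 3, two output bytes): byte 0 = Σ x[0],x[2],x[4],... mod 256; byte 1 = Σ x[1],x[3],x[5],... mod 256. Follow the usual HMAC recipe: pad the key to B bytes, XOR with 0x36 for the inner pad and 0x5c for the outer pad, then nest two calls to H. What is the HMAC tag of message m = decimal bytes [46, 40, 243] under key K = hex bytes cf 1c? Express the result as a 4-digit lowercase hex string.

3a97

Key hex bytes cf 1c is 2 bytes ≤ B = 3; zero-pad to 3 bytes: K' = cf 1c 00.
K' ⊕ ipad = f9 2a 36.  K' ⊕ opad = 93 40 5c.
Inner input = (K'⊕ipad) ∥ m = f9 2a 36 ∥ 2e 28 f3.
Inner hash: even-index sum = 343 mod 256 = 87; odd-index sum = 331 mod 256 = 75 → 57 4b.
Outer input = (K'⊕opad) ∥ inner = 93 40 5c ∥ 57 4b.
Outer hash (tag): even-index sum = 314 mod 256 = 58; odd-index sum = 151 mod 256 = 151 → 3a 97.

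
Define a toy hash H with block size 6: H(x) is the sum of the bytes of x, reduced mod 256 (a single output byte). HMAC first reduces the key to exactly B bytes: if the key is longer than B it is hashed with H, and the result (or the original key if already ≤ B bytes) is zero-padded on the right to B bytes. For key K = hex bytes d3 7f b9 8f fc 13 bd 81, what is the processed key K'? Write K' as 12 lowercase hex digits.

e70000000000

|K| = 8 > B = 6, so first hash the key.
H(K): sum = 211+127+185+143+252+19+189+129 = 1255; mod 256 = 231 → e7.
Zero-pad H(K) = e7 to 6 bytes: K' = e7 00 00 00 00 00.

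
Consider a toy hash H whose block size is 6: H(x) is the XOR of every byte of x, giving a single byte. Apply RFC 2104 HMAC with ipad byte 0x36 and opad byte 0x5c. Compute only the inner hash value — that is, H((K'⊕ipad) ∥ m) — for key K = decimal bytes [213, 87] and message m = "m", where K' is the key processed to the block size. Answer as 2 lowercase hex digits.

Key decimal bytes [213, 87] = d5 57 is 2 bytes ≤ B = 6; zero-pad to 6 bytes: K' = d5 57 00 00 00 00.
K' ⊕ ipad = e3 61 36 36 36 36.
Inner input = e3 61 36 36 36 36 ∥ 6d.
Inner hash: XOR e3⊕61⊕36⊕36⊕36⊕36⊕6d = ef.

ef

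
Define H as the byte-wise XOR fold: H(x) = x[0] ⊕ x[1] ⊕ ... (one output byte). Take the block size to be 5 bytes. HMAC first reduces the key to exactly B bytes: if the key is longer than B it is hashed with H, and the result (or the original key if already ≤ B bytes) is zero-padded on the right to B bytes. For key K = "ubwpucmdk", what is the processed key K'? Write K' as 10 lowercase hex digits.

|K| = 9 > B = 5, so first hash the key.
H(K): XOR 75⊕62⊕77⊕70⊕75⊕63⊕6d⊕64⊕6b = 64.
Zero-pad H(K) = 64 to 5 bytes: K' = 64 00 00 00 00.

6400000000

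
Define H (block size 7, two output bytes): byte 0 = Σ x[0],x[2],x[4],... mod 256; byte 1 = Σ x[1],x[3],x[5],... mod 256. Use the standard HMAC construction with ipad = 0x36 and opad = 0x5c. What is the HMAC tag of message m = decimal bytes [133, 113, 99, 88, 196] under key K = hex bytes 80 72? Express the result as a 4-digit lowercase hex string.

Key hex bytes 80 72 is 2 bytes ≤ B = 7; zero-pad to 7 bytes: K' = 80 72 00 00 00 00 00.
K' ⊕ ipad = b6 44 36 36 36 36 36.  K' ⊕ opad = dc 2e 5c 5c 5c 5c 5c.
Inner input = (K'⊕ipad) ∥ m = b6 44 36 36 36 36 36 ∥ 85 71 63 58 c4.
Inner hash: even-index sum = 545 mod 256 = 33; odd-index sum = 604 mod 256 = 92 → 21 5c.
Outer input = (K'⊕opad) ∥ inner = dc 2e 5c 5c 5c 5c 5c ∥ 21 5c.
Outer hash (tag): even-index sum = 588 mod 256 = 76; odd-index sum = 263 mod 256 = 7 → 4c 07.

4c07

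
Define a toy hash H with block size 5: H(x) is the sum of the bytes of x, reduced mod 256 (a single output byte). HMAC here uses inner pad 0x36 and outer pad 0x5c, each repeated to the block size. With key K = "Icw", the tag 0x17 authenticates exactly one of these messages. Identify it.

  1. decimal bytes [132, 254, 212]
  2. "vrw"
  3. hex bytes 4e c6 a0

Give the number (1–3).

2

Key "Icw" = 49 63 77 is 3 bytes ≤ B = 5; zero-pad to 5 bytes: K' = 49 63 77 00 00.
K' ⊕ ipad = 7f 55 41 36 36; K' ⊕ opad = 15 3f 2b 5c 5c.
m1: inner = H(7f 55 41 36 36 84 fe d4) = d7; tag = H(15 3f 2b 5c 5c d7) = 0e
m2: inner = H(7f 55 41 36 36 76 72 77) = e0; tag = H(15 3f 2b 5c 5c e0) = 17 ← matches
m3: inner = H(7f 55 41 36 36 4e c6 a0) = 35; tag = H(15 3f 2b 5c 5c 35) = 6c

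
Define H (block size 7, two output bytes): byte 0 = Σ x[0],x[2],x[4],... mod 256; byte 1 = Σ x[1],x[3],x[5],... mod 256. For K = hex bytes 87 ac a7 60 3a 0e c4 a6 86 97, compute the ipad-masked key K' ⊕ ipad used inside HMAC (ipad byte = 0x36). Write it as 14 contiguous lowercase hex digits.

Key hex bytes 87 ac a7 60 3a 0e c4 a6 86 97 is 10 bytes > B = 7, so hash it first: H(key) = b2 57, then zero-pad to 7 bytes: K' = b2 57 00 00 00 00 00.
XOR each byte with 0x36: b2⊕36=84, 57⊕36=61, 00⊕36=36, 00⊕36=36, 00⊕36=36, 00⊕36=36, 00⊕36=36.

84613636363636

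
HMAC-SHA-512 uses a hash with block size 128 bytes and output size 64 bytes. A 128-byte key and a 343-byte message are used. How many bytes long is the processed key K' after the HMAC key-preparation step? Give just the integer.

128

Key is 128 ≤ 128 bytes, zero-padded: |K'| = 128.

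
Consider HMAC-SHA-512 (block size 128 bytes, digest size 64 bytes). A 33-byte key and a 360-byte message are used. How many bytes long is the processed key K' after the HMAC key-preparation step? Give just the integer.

128

Key is 33 ≤ 128 bytes, zero-padded: |K'| = 128.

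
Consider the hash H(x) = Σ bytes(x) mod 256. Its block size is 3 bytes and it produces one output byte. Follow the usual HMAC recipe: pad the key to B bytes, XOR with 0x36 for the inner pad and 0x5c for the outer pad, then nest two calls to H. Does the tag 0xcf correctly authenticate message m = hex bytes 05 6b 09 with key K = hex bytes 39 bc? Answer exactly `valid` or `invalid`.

Key hex bytes 39 bc is 2 bytes ≤ B = 3; zero-pad to 3 bytes: K' = 39 bc 00.
K' ⊕ ipad = 0f 8a 36; K' ⊕ opad = 65 e0 5c.
Inner hash: sum = 15+138+54+5+107+9 = 328; mod 256 = 72 → 48.
Outer hash (recomputed tag): sum = 101+224+92+72 = 489; mod 256 = 233 → e9.
Recomputed tag = e9; claimed = cf → mismatch.

invalid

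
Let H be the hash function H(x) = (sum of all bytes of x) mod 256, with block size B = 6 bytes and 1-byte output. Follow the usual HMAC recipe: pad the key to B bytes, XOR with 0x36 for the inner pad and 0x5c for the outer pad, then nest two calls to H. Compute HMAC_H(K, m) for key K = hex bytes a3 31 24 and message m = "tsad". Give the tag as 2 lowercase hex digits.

f4

Key hex bytes a3 31 24 is 3 bytes ≤ B = 6; zero-pad to 6 bytes: K' = a3 31 24 00 00 00.
K' ⊕ ipad = 95 07 12 36 36 36.  K' ⊕ opad = ff 6d 78 5c 5c 5c.
Inner input = (K'⊕ipad) ∥ m = 95 07 12 36 36 36 ∥ 74 73 61 64.
Inner hash: sum = 149+7+18+54+54+54+116+115+97+100 = 764; mod 256 = 252 → fc.
Outer input = (K'⊕opad) ∥ inner = ff 6d 78 5c 5c 5c ∥ fc.
Outer hash (tag): sum = 255+109+120+92+92+92+252 = 1012; mod 256 = 244 → f4.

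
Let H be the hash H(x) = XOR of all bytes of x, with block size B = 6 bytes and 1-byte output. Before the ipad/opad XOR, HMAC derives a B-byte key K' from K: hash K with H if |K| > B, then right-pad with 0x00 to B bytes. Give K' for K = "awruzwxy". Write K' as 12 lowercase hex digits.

1d0000000000

|K| = 8 > B = 6, so first hash the key.
H(K): XOR 61⊕77⊕72⊕75⊕7a⊕77⊕78⊕79 = 1d.
Zero-pad H(K) = 1d to 6 bytes: K' = 1d 00 00 00 00 00.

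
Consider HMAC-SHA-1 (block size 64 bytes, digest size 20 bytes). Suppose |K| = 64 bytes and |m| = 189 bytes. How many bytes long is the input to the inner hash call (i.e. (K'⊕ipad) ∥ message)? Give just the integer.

253

Key is 64 ≤ 64 bytes, zero-padded: |K'| = 64.
Inner input = (K'⊕ipad) ∥ m → 64 + 189 = 253 bytes.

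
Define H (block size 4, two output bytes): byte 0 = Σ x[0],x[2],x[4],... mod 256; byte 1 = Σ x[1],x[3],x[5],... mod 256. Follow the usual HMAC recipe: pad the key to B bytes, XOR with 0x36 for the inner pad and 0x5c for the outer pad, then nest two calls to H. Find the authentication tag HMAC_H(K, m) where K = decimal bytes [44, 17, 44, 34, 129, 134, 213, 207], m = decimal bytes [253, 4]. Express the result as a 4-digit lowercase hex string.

1928

Key decimal bytes [44, 17, 44, 34, 129, 134, 213, 207] = 2c 11 2c 22 81 86 d5 cf is 8 bytes > B = 4, so hash it first: H(key) = ae 88, then zero-pad to 4 bytes: K' = ae 88 00 00.
K' ⊕ ipad = 98 be 36 36.  K' ⊕ opad = f2 d4 5c 5c.
Inner input = (K'⊕ipad) ∥ m = 98 be 36 36 ∥ fd 04.
Inner hash: even-index sum = 459 mod 256 = 203; odd-index sum = 248 mod 256 = 248 → cb f8.
Outer input = (K'⊕opad) ∥ inner = f2 d4 5c 5c ∥ cb f8.
Outer hash (tag): even-index sum = 537 mod 256 = 25; odd-index sum = 552 mod 256 = 40 → 19 28.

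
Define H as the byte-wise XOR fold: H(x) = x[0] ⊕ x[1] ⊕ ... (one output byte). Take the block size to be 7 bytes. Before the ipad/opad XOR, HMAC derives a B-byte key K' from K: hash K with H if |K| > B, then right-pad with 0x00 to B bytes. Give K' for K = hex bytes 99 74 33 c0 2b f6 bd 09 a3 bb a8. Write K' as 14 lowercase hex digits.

|K| = 11 > B = 7, so first hash the key.
H(K): XOR 99⊕74⊕33⊕c0⊕2b⊕f6⊕bd⊕09⊕a3⊕bb⊕a8 = c7.
Zero-pad H(K) = c7 to 7 bytes: K' = c7 00 00 00 00 00 00.

c7000000000000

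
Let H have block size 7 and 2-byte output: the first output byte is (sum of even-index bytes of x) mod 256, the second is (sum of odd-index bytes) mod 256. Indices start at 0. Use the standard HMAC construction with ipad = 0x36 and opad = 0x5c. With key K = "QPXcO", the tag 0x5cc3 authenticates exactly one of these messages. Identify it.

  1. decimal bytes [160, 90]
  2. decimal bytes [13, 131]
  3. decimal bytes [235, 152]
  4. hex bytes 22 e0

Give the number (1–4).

3

Key "QPXcO" = 51 50 58 63 4f is 5 bytes ≤ B = 7; zero-pad to 7 bytes: K' = 51 50 58 63 4f 00 00.
K' ⊕ ipad = 67 66 6e 55 79 36 36; K' ⊕ opad = 0d 0c 04 3f 13 5c 5c.
m1: inner = H(67 66 6e 55 79 36 36 a0 5a) = de 91; tag = H(0d 0c 04 3f 13 5c 5c de 91) = 1185
m2: inner = H(67 66 6e 55 79 36 36 0d 83) = 07 fe; tag = H(0d 0c 04 3f 13 5c 5c 07 fe) = 7eae
m3: inner = H(67 66 6e 55 79 36 36 eb 98) = 1c dc; tag = H(0d 0c 04 3f 13 5c 5c 1c dc) = 5cc3 ← matches
m4: inner = H(67 66 6e 55 79 36 36 22 e0) = 64 13; tag = H(0d 0c 04 3f 13 5c 5c 64 13) = 930b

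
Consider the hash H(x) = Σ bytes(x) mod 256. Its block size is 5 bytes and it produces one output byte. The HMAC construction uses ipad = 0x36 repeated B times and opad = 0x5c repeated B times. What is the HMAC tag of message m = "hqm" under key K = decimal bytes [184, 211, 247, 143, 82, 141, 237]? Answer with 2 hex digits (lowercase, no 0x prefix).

fa

Key decimal bytes [184, 211, 247, 143, 82, 141, 237] = b8 d3 f7 8f 52 8d ed is 7 bytes > B = 5, so hash it first: H(key) = dd, then zero-pad to 5 bytes: K' = dd 00 00 00 00.
K' ⊕ ipad = eb 36 36 36 36.  K' ⊕ opad = 81 5c 5c 5c 5c.
Inner input = (K'⊕ipad) ∥ m = eb 36 36 36 36 ∥ 68 71 6d.
Inner hash: sum = 235+54+54+54+54+104+113+109 = 777; mod 256 = 9 → 09.
Outer input = (K'⊕opad) ∥ inner = 81 5c 5c 5c 5c ∥ 09.
Outer hash (tag): sum = 129+92+92+92+92+9 = 506; mod 256 = 250 → fa.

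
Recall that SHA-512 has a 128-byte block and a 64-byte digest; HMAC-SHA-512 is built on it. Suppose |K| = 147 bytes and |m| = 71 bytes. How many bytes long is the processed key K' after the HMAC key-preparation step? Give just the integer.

Key is 147 > 128 bytes, so it is hashed to 64 bytes then zero-padded to 128: |K'| = 128.

128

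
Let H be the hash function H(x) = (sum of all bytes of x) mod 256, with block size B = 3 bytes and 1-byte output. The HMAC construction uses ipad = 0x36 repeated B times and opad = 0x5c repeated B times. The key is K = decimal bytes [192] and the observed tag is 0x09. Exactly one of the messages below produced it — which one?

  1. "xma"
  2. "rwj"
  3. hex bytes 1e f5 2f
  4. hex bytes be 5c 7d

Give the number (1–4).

Key decimal bytes [192] = c0 is 1 byte ≤ B = 3; zero-pad to 3 bytes: K' = c0 00 00.
K' ⊕ ipad = f6 36 36; K' ⊕ opad = 9c 5c 5c.
m1: inner = H(f6 36 36 78 6d 61) = a8; tag = H(9c 5c 5c a8) = fc
m2: inner = H(f6 36 36 72 77 6a) = b5; tag = H(9c 5c 5c b5) = 09 ← matches
m3: inner = H(f6 36 36 1e f5 2f) = a4; tag = H(9c 5c 5c a4) = f8
m4: inner = H(f6 36 36 be 5c 7d) = f9; tag = H(9c 5c 5c f9) = 4d

2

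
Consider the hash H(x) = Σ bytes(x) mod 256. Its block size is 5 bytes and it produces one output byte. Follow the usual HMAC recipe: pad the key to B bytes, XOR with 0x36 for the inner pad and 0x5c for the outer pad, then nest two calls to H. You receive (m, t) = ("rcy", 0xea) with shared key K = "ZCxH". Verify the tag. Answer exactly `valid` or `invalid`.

valid

Key "ZCxH" = 5a 43 78 48 is 4 bytes ≤ B = 5; zero-pad to 5 bytes: K' = 5a 43 78 48 00.
K' ⊕ ipad = 6c 75 4e 7e 36; K' ⊕ opad = 06 1f 24 14 5c.
Inner hash: sum = 108+117+78+126+54+114+99+121 = 817; mod 256 = 49 → 31.
Outer hash (recomputed tag): sum = 6+31+36+20+92+49 = 234 → ea.
Recomputed tag = ea; claimed = ea → match.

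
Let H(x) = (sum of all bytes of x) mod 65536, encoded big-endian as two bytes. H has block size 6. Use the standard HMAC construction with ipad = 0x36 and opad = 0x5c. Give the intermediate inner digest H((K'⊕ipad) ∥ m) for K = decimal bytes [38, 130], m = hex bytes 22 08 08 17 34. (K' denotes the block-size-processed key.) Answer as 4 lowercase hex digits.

0219

Key decimal bytes [38, 130] = 26 82 is 2 bytes ≤ B = 6; zero-pad to 6 bytes: K' = 26 82 00 00 00 00.
K' ⊕ ipad = 10 b4 36 36 36 36.
Inner input = 10 b4 36 36 36 36 ∥ 22 08 08 17 34.
Inner hash: sum = 16+180+54+54+54+54+34+8+8+23+52 = 537 → 02 19.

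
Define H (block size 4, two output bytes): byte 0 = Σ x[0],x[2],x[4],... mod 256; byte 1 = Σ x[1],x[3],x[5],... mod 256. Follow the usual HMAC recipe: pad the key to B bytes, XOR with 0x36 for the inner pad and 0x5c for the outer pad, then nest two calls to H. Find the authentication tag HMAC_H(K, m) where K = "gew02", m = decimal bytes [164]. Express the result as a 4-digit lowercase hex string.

a8fe

Key "gew02" = 67 65 77 30 32 is 5 bytes > B = 4, so hash it first: H(key) = 10 95, then zero-pad to 4 bytes: K' = 10 95 00 00.
K' ⊕ ipad = 26 a3 36 36.  K' ⊕ opad = 4c c9 5c 5c.
Inner input = (K'⊕ipad) ∥ m = 26 a3 36 36 ∥ a4.
Inner hash: even-index sum = 256 mod 256 = 0; odd-index sum = 217 mod 256 = 217 → 00 d9.
Outer input = (K'⊕opad) ∥ inner = 4c c9 5c 5c ∥ 00 d9.
Outer hash (tag): even-index sum = 168 mod 256 = 168; odd-index sum = 510 mod 256 = 254 → a8 fe.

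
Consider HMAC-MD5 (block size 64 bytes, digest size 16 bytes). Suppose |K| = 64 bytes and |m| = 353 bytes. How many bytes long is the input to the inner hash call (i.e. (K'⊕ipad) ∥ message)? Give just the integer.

Key is 64 ≤ 64 bytes, zero-padded: |K'| = 64.
Inner input = (K'⊕ipad) ∥ m → 64 + 353 = 417 bytes.

417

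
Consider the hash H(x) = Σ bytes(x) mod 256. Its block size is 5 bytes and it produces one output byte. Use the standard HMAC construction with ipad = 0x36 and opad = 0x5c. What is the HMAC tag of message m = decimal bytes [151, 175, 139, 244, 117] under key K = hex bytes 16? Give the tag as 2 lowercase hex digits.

ec

Key hex bytes 16 is 1 byte ≤ B = 5; zero-pad to 5 bytes: K' = 16 00 00 00 00.
K' ⊕ ipad = 20 36 36 36 36.  K' ⊕ opad = 4a 5c 5c 5c 5c.
Inner input = (K'⊕ipad) ∥ m = 20 36 36 36 36 ∥ 97 af 8b f4 75.
Inner hash: sum = 32+54+54+54+54+151+175+139+244+117 = 1074; mod 256 = 50 → 32.
Outer input = (K'⊕opad) ∥ inner = 4a 5c 5c 5c 5c ∥ 32.
Outer hash (tag): sum = 74+92+92+92+92+50 = 492; mod 256 = 236 → ec.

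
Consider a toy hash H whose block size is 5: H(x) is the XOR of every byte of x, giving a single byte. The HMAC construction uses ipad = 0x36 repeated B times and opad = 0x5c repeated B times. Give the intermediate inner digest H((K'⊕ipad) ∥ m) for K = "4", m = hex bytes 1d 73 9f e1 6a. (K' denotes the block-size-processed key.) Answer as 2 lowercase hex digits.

Key "4" = 34 is 1 byte ≤ B = 5; zero-pad to 5 bytes: K' = 34 00 00 00 00.
K' ⊕ ipad = 02 36 36 36 36.
Inner input = 02 36 36 36 36 ∥ 1d 73 9f e1 6a.
Inner hash: XOR 02⊕36⊕36⊕36⊕36⊕1d⊕73⊕9f⊕e1⊕6a = 78.

78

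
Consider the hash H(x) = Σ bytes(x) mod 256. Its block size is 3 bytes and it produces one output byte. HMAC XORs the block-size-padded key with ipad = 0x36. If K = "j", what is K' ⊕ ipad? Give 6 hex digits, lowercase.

Key "j" = 6a is 1 byte ≤ B = 3; zero-pad to 3 bytes: K' = 6a 00 00.
XOR each byte with 0x36: 6a⊕36=5c, 00⊕36=36, 00⊕36=36.

5c3636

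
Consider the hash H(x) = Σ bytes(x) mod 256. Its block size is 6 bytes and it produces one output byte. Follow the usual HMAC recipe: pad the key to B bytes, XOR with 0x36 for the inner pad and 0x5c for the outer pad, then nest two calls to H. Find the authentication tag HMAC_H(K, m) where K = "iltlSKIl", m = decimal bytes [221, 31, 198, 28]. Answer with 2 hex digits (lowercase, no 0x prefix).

4a

Key "iltlSKIl" = 69 6c 74 6c 53 4b 49 6c is 8 bytes > B = 6, so hash it first: H(key) = 08, then zero-pad to 6 bytes: K' = 08 00 00 00 00 00.
K' ⊕ ipad = 3e 36 36 36 36 36.  K' ⊕ opad = 54 5c 5c 5c 5c 5c.
Inner input = (K'⊕ipad) ∥ m = 3e 36 36 36 36 36 ∥ dd 1f c6 1c.
Inner hash: sum = 62+54+54+54+54+54+221+31+198+28 = 810; mod 256 = 42 → 2a.
Outer input = (K'⊕opad) ∥ inner = 54 5c 5c 5c 5c 5c ∥ 2a.
Outer hash (tag): sum = 84+92+92+92+92+92+42 = 586; mod 256 = 74 → 4a.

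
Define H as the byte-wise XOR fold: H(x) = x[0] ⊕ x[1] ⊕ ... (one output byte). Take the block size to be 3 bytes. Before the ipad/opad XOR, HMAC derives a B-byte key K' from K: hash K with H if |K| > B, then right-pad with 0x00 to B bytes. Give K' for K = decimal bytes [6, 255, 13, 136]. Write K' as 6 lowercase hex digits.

|K| = 4 > B = 3, so first hash the key.
H(K): XOR 06⊕ff⊕0d⊕88 = 7c.
Zero-pad H(K) = 7c to 3 bytes: K' = 7c 00 00.

7c0000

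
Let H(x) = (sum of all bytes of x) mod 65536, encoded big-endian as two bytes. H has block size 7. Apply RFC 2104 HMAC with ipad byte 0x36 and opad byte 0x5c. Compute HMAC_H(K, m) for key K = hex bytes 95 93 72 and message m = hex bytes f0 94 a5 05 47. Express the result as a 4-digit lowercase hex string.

Key hex bytes 95 93 72 is 3 bytes ≤ B = 7; zero-pad to 7 bytes: K' = 95 93 72 00 00 00 00.
K' ⊕ ipad = a3 a5 44 36 36 36 36.  K' ⊕ opad = c9 cf 2e 5c 5c 5c 5c.
Inner input = (K'⊕ipad) ∥ m = a3 a5 44 36 36 36 36 ∥ f0 94 a5 05 47.
Inner hash: sum = 163+165+68+54+54+54+54+240+148+165+5+71 = 1241 → 04 d9.
Outer input = (K'⊕opad) ∥ inner = c9 cf 2e 5c 5c 5c 5c ∥ 04 d9.
Outer hash (tag): sum = 201+207+46+92+92+92+92+4+217 = 1043 → 04 13.

0413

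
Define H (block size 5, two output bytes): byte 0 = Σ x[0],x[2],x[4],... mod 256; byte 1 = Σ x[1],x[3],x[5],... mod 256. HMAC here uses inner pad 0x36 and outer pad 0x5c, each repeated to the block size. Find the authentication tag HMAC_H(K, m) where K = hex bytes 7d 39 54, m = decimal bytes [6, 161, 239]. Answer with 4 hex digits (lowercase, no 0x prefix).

bf45

Key hex bytes 7d 39 54 is 3 bytes ≤ B = 5; zero-pad to 5 bytes: K' = 7d 39 54 00 00.
K' ⊕ ipad = 4b 0f 62 36 36.  K' ⊕ opad = 21 65 08 5c 5c.
Inner input = (K'⊕ipad) ∥ m = 4b 0f 62 36 36 ∥ 06 a1 ef.
Inner hash: even-index sum = 388 mod 256 = 132; odd-index sum = 314 mod 256 = 58 → 84 3a.
Outer input = (K'⊕opad) ∥ inner = 21 65 08 5c 5c ∥ 84 3a.
Outer hash (tag): even-index sum = 191 mod 256 = 191; odd-index sum = 325 mod 256 = 69 → bf 45.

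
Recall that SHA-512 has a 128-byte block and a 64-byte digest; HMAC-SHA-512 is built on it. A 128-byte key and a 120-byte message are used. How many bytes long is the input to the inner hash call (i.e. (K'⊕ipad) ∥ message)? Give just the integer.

248

Key is 128 ≤ 128 bytes, zero-padded: |K'| = 128.
Inner input = (K'⊕ipad) ∥ m → 128 + 120 = 248 bytes.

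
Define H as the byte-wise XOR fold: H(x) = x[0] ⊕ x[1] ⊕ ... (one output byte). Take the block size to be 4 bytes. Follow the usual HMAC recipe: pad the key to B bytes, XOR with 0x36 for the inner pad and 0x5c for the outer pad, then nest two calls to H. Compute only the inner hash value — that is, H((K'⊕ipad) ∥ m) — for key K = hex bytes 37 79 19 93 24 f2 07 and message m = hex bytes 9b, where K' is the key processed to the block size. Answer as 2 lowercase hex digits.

Key hex bytes 37 79 19 93 24 f2 07 is 7 bytes > B = 4, so hash it first: H(key) = 15, then zero-pad to 4 bytes: K' = 15 00 00 00.
K' ⊕ ipad = 23 36 36 36.
Inner input = 23 36 36 36 ∥ 9b.
Inner hash: XOR 23⊕36⊕36⊕36⊕9b = 8e.

8e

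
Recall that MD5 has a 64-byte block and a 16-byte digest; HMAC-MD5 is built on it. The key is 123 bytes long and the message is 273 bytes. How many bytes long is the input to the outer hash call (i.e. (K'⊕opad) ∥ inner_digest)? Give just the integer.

80

Key is 123 > 64 bytes, so it is hashed to 16 bytes then zero-padded to 64: |K'| = 64.
Outer input = (K'⊕opad) ∥ H(inner) → 64 + 16 = 80 bytes.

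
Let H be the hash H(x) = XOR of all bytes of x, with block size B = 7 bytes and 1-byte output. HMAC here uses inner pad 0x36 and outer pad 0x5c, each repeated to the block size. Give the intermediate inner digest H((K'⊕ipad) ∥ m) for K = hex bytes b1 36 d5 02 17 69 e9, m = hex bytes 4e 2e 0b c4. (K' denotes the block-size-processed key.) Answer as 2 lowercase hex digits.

Key hex bytes b1 36 d5 02 17 69 e9 is exactly B = 7 bytes: K' = b1 36 d5 02 17 69 e9.
K' ⊕ ipad = 87 00 e3 34 21 5f df.
Inner input = 87 00 e3 34 21 5f df ∥ 4e 2e 0b c4.
Inner hash: XOR 87⊕00⊕e3⊕34⊕21⊕5f⊕df⊕4e⊕2e⊕0b⊕c4 = 5e.

5e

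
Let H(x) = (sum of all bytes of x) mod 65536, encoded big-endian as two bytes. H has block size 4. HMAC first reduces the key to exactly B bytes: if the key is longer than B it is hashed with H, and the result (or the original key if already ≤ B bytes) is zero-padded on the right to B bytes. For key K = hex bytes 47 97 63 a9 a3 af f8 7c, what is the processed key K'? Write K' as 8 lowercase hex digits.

04b00000

|K| = 8 > B = 4, so first hash the key.
H(K): sum = 71+151+99+169+163+175+248+124 = 1200 → 04 b0.
Zero-pad H(K) = 04 b0 to 4 bytes: K' = 04 b0 00 00.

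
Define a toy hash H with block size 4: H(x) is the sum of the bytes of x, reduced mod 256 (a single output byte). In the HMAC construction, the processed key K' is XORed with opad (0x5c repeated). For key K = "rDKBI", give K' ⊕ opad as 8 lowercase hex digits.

Key "rDKBI" = 72 44 4b 42 49 is 5 bytes > B = 4, so hash it first: H(key) = 8c, then zero-pad to 4 bytes: K' = 8c 00 00 00.
XOR each byte with 0x5c: 8c⊕5c=d0, 00⊕5c=5c, 00⊕5c=5c, 00⊕5c=5c.

d05c5c5c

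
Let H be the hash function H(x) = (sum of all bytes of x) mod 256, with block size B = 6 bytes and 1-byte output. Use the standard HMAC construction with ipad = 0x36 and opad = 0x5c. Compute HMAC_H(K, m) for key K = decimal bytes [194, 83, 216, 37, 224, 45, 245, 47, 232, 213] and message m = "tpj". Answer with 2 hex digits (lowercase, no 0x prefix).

Key decimal bytes [194, 83, 216, 37, 224, 45, 245, 47, 232, 213] = c2 53 d8 25 e0 2d f5 2f e8 d5 is 10 bytes > B = 6, so hash it first: H(key) = 00, then zero-pad to 6 bytes: K' = 00 00 00 00 00 00.
K' ⊕ ipad = 36 36 36 36 36 36.  K' ⊕ opad = 5c 5c 5c 5c 5c 5c.
Inner input = (K'⊕ipad) ∥ m = 36 36 36 36 36 36 ∥ 74 70 6a.
Inner hash: sum = 54+54+54+54+54+54+116+112+106 = 658; mod 256 = 146 → 92.
Outer input = (K'⊕opad) ∥ inner = 5c 5c 5c 5c 5c 5c ∥ 92.
Outer hash (tag): sum = 92+92+92+92+92+92+146 = 698; mod 256 = 186 → ba.

ba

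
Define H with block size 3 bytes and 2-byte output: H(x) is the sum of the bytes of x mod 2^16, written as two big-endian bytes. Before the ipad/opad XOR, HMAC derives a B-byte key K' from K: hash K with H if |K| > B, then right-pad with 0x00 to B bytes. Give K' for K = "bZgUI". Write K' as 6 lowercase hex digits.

01c100

|K| = 5 > B = 3, so first hash the key.
H(K): sum = 98+90+103+85+73 = 449 → 01 c1.
Zero-pad H(K) = 01 c1 to 3 bytes: K' = 01 c1 00.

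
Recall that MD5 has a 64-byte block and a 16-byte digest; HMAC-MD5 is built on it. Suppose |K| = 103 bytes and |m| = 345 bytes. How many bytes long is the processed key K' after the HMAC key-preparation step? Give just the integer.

Key is 103 > 64 bytes, so it is hashed to 16 bytes then zero-padded to 64: |K'| = 64.

64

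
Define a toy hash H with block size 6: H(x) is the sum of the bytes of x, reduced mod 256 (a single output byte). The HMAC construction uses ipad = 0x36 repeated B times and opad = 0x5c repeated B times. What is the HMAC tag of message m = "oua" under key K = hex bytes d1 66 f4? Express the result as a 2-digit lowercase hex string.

Key hex bytes d1 66 f4 is 3 bytes ≤ B = 6; zero-pad to 6 bytes: K' = d1 66 f4 00 00 00.
K' ⊕ ipad = e7 50 c2 36 36 36.  K' ⊕ opad = 8d 3a a8 5c 5c 5c.
Inner input = (K'⊕ipad) ∥ m = e7 50 c2 36 36 36 ∥ 6f 75 61.
Inner hash: sum = 231+80+194+54+54+54+111+117+97 = 992; mod 256 = 224 → e0.
Outer input = (K'⊕opad) ∥ inner = 8d 3a a8 5c 5c 5c ∥ e0.
Outer hash (tag): sum = 141+58+168+92+92+92+224 = 867; mod 256 = 99 → 63.

63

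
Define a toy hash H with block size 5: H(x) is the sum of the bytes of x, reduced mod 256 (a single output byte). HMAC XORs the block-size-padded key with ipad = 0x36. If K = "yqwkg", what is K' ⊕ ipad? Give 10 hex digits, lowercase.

4f47415d51

Key "yqwkg" = 79 71 77 6b 67 is exactly B = 5 bytes: K' = 79 71 77 6b 67.
XOR each byte with 0x36: 79⊕36=4f, 71⊕36=47, 77⊕36=41, 6b⊕36=5d, 67⊕36=51.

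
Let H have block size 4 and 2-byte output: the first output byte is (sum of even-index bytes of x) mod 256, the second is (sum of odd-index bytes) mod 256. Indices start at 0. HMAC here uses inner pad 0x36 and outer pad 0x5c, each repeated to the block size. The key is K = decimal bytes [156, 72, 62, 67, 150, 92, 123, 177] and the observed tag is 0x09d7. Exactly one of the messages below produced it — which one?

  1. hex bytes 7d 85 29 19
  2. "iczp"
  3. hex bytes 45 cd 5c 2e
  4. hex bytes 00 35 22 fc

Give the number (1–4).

2

Key decimal bytes [156, 72, 62, 67, 150, 92, 123, 177] = 9c 48 3e 43 96 5c 7b b1 is 8 bytes > B = 4, so hash it first: H(key) = eb 98, then zero-pad to 4 bytes: K' = eb 98 00 00.
K' ⊕ ipad = dd ae 36 36; K' ⊕ opad = b7 c4 5c 5c.
m1: inner = H(dd ae 36 36 7d 85 29 19) = b9 82; tag = H(b7 c4 5c 5c b9 82) = cca2
m2: inner = H(dd ae 36 36 69 63 7a 70) = f6 b7; tag = H(b7 c4 5c 5c f6 b7) = 09d7 ← matches
m3: inner = H(dd ae 36 36 45 cd 5c 2e) = b4 df; tag = H(b7 c4 5c 5c b4 df) = c7ff
m4: inner = H(dd ae 36 36 00 35 22 fc) = 35 15; tag = H(b7 c4 5c 5c 35 15) = 4835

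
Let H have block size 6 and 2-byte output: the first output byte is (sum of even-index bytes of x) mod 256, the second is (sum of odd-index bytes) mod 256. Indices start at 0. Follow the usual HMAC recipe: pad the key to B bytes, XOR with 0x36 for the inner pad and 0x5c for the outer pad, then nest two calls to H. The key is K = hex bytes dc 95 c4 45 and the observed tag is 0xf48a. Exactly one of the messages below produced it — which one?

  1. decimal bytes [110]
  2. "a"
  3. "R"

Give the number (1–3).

1

Key hex bytes dc 95 c4 45 is 4 bytes ≤ B = 6; zero-pad to 6 bytes: K' = dc 95 c4 45 00 00.
K' ⊕ ipad = ea a3 f2 73 36 36; K' ⊕ opad = 80 c9 98 19 5c 5c.
m1: inner = H(ea a3 f2 73 36 36 6e) = 80 4c; tag = H(80 c9 98 19 5c 5c 80 4c) = f48a ← matches
m2: inner = H(ea a3 f2 73 36 36 61) = 73 4c; tag = H(80 c9 98 19 5c 5c 73 4c) = e78a
m3: inner = H(ea a3 f2 73 36 36 52) = 64 4c; tag = H(80 c9 98 19 5c 5c 64 4c) = d88a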